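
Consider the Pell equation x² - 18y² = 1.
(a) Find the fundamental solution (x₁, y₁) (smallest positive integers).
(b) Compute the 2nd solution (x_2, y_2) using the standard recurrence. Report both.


Step 1: Find the fundamental solution (x₁, y₁) of x² - 18y² = 1.
  Expand √18 as a continued fraction. a₀ = ⌊√18⌋ = 4; iterate m_{k+1} = d_k·a_k − m_k, d_{k+1} = (18 − m_{k+1}²)/d_k, a_{k+1} = ⌊(a₀ + m_{k+1})/d_{k+1}⌋ (starting m₀ = 0, d₀ = 1), with convergents p_k = a_k·p_{k-1} + p_{k-2}, q_k = a_k·q_{k-1} + q_{k-2} (p₋₁ = 1, q₋₁ = 0):
  k = 0: a₀ = 4; p₀/q₀ = 4/1; p₀² − 18·q₀² = 16 − 18 = -2.
  k = 1: m = 4, d = 2, a = ⌊(4 + 4)/2⌋ = 4; p/q = (4·4 + 1)/(4·1 + 0) = 17/4; p² − 18·q² = 289 − 288 = 1.
  The first convergent with p² − 18·q² = 1 gives the fundamental solution (x₁, y₁) = (17, 4).
Step 2: Apply the recurrence (x_{n+1}, y_{n+1}) = (x₁x_n + 18y₁y_n, x₁y_n + y₁x_n) repeatedly.
  From (x_1, y_1) = (17, 4): x_2 = 17·17 + 18·4·4 = 577; y_2 = 17·4 + 4·17 = 136.
Step 3: Verify x_2² - 18·y_2² = 332929 - 332928 = 1 (should be 1). ✓

(x_1, y_1) = (17, 4); (x_2, y_2) = (577, 136).


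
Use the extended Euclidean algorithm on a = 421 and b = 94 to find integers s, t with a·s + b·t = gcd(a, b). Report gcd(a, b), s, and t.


Euclidean algorithm on (421, 94) — divide until remainder is 0:
  421 = 4 · 94 + 45
  94 = 2 · 45 + 4
  45 = 11 · 4 + 1
  4 = 4 · 1 + 0
gcd(421, 94) = 1.
Track Bezout coefficients alongside the remainders: start with r₀ = 421 = a·1 + b·0 (s = 1, t = 0) and r₁ = 94 = a·0 + b·1 (s = 0, t = 1); each new remainder r_{k+1} = r_{k-1} − q_k·r_k inherits s_{k+1} = s_{k-1} − q_k·s_k, t_{k+1} = t_{k-1} − q_k·t_k, so r_k = a·s_k + b·t_k at every step:
  q = 4: r = 45, s = 1 − 4·0 = 1, t = 0 − 4·1 = -4  (check: 421·1 + 94·(-4) = 45)
  q = 2: r = 4, s = 0 − 2·1 = -2, t = 1 − 2·(-4) = 9  (check: 421·(-2) + 94·9 = 4)
  q = 11: r = 1, s = 1 − 11·(-2) = 23, t = -4 − 11·9 = -103  (check: 421·23 + 94·(-103) = 1)
The row with r = 1 (the gcd) gives the Bezout coefficients s = 23, t = -103.
Result: 421 · (23) + 94 · (-103) = 1.

gcd(421, 94) = 1; s = 23, t = -103 (check: 421·23 + 94·(-103) = 1).


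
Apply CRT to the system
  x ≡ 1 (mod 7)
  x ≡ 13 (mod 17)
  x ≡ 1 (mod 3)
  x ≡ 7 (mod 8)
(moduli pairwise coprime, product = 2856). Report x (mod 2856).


Product of moduli M = 7 · 17 · 3 · 8 = 2856.
Merge one congruence at a time:
  Start: x ≡ 1 (mod 7).
  Combine with x ≡ 13 (mod 17); new modulus lcm = 119.
    Write x = 1 + 7·t and substitute into x ≡ 13 (mod 17): 7·t ≡ 13 − 1 = 12 (mod 17).
    The inverse of 7 mod 17 is 5 (since 7·5 = 35 = 2·17 + 1), so t ≡ 5·12 = 60 ≡ 9 (mod 17).
    Then x = 1 + 7·9 = 64, valid modulo lcm(7, 17) = 119: x ≡ 64 (mod 119).
  Combine with x ≡ 1 (mod 3); new modulus lcm = 357.
    Write x = 64 + 119·t and substitute into x ≡ 1 (mod 3): 119·t ≡ 1 − 64 = -63 (mod 3).
    Reduce coefficients mod 3: 2·t ≡ 0 (mod 3).
    The inverse of 2 mod 3 is 2 (since 2·2 = 4 = 1·3 + 1), so t ≡ 2·0 = 0 ≡ 0 (mod 3).
    Then x = 64 + 119·0 = 64, valid modulo lcm(119, 3) = 357: x ≡ 64 (mod 357).
  Combine with x ≡ 7 (mod 8); new modulus lcm = 2856.
    Write x = 64 + 357·t and substitute into x ≡ 7 (mod 8): 357·t ≡ 7 − 64 = -57 (mod 8).
    Reduce coefficients mod 8: 5·t ≡ 7 (mod 8).
    The inverse of 5 mod 8 is 5 (since 5·5 = 25 = 3·8 + 1), so t ≡ 5·7 = 35 ≡ 3 (mod 8).
    Then x = 64 + 357·3 = 1135, valid modulo lcm(357, 8) = 2856: x ≡ 1135 (mod 2856).
Verify against each original: 1135 mod 7 = 1, 1135 mod 17 = 13, 1135 mod 3 = 1, 1135 mod 8 = 7.

x ≡ 1135 (mod 2856).


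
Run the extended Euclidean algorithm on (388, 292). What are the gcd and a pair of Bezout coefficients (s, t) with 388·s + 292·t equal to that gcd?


Euclidean algorithm on (388, 292) — divide until remainder is 0:
  388 = 1 · 292 + 96
  292 = 3 · 96 + 4
  96 = 24 · 4 + 0
gcd(388, 292) = 4.
Track Bezout coefficients alongside the remainders: start with r₀ = 388 = a·1 + b·0 (s = 1, t = 0) and r₁ = 292 = a·0 + b·1 (s = 0, t = 1); each new remainder r_{k+1} = r_{k-1} − q_k·r_k inherits s_{k+1} = s_{k-1} − q_k·s_k, t_{k+1} = t_{k-1} − q_k·t_k, so r_k = a·s_k + b·t_k at every step:
  q = 1: r = 96, s = 1 − 1·0 = 1, t = 0 − 1·1 = -1  (check: 388·1 + 292·(-1) = 96)
  q = 3: r = 4, s = 0 − 3·1 = -3, t = 1 − 3·(-1) = 4  (check: 388·(-3) + 292·4 = 4)
The row with r = 4 (the gcd) gives the Bezout coefficients s = -3, t = 4.
Result: 388 · (-3) + 292 · (4) = 4.

gcd(388, 292) = 4; s = -3, t = 4 (check: 388·(-3) + 292·4 = 4).


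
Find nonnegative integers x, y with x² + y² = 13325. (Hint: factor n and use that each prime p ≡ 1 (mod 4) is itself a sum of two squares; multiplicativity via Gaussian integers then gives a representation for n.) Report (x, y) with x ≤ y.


Step 1: Factor n = 13325 = 5^2 · 13 · 41.
Step 2: Check the mod-4 condition on each prime factor: 5 ≡ 1 (mod 4), exponent 2; 13 ≡ 1 (mod 4), exponent 1; 41 ≡ 1 (mod 4), exponent 1.
All primes ≡ 3 (mod 4) appear to even exponent (or don't appear), so by the two-squares theorem n IS expressible as a sum of two squares.
Step 3: Build a representation. Group n = k² · m with k = 5 and m = 13 · 41 = 533 (a product of primes ≡ 1 (mod 4)); a representation of m scales to one of n via (k·x)² + (k·y)² = k²(x² + y²). Each prime p ≡ 1 (mod 4) is itself a sum of two squares; find a² by testing p − a² for a perfect square:
  13: 13 − 1² = 12, 13 − 2² = 9 = 3² ⇒ 13 = 2² + 3².
  41: 41 − 1² = 40, 41 − 2² = 37, 41 − 3² = 32, 41 − 4² = 25 = 5² ⇒ 41 = 4² + 5².
  Combine using the Brahmagupta–Fibonacci identity (a² + b²)(c² + d²) = (ac − bd)² + (ad + bc)² = (ac + bd)² + (ad − bc)²:
  13 · 41 = 533: from (2² + 3²)(4² + 5²), take (2·4 − 3·5, 2·5 + 3·4) = (8 − 15, 10 + 12) = (-7, 22); dropping signs (only squares matter) gives (7, 22); check 7² + 22² = 49 + 484 = 533 ✓.
  Scale by k = 5: (5·7, 5·22) = (35, 110).
Step 4: Order so x ≤ y and verify: 35² + 110² = 1225 + 12100 = 13325 = n. ✓

n = 13325 = 35² + 110² (one valid representation with x ≤ y).


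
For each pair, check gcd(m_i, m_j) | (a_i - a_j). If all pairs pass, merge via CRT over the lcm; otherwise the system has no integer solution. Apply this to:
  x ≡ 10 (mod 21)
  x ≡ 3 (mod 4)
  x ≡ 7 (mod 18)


Moduli 21, 4, 18 are not pairwise coprime, so CRT works modulo lcm(m_i) when all pairwise compatibility conditions hold.
Pairwise compatibility: gcd(m_i, m_j) must divide a_i - a_j for every pair.
Merge one congruence at a time:
  Start: x ≡ 10 (mod 21).
  Combine with x ≡ 3 (mod 4): gcd(21, 4) = 1; 3 - 10 = -7, which IS divisible by 1, so compatible.
    Write x = 10 + 21·t and substitute into x ≡ 3 (mod 4): 21·t ≡ 3 − 10 = -7 (mod 4).
    Reduce coefficients mod 4: 1·t ≡ 1 (mod 4).
    So t ≡ 1 (mod 4).
    Then x = 10 + 21·1 = 31, valid modulo lcm(21, 4) = 84: x ≡ 31 (mod 84).
  Combine with x ≡ 7 (mod 18): gcd(84, 18) = 6; 7 - 31 = -24, which IS divisible by 6, so compatible.
    Write x = 31 + 84·t and substitute into x ≡ 7 (mod 18): 84·t ≡ 7 − 31 = -24 (mod 18).
    Divide the congruence (and modulus) by g = 6: 14·t ≡ -4 (mod 3).
    Reduce coefficients mod 3: 2·t ≡ 2 (mod 3).
    The inverse of 2 mod 3 is 2 (since 2·2 = 4 = 1·3 + 1), so t ≡ 2·2 = 4 ≡ 1 (mod 3).
    Then x = 31 + 84·1 = 115, valid modulo lcm(84, 18) = 252: x ≡ 115 (mod 252).
Verify: 115 mod 21 = 10, 115 mod 4 = 3, 115 mod 18 = 7.

x ≡ 115 (mod 252).


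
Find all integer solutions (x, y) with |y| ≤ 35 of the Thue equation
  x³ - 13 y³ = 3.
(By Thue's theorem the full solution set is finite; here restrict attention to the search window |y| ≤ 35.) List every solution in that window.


The equation is x³ - 13y³ = 3. For fixed y, x³ = 13·y³ + 3, so a solution requires the RHS to be a perfect cube.
Strategy: iterate y from -35 to 35, compute RHS = 13·y³ + 3, and check whether it is a (positive or negative) perfect cube.
Check small values of y:
  y = 0: RHS = 3 is not a perfect cube.
  y = 1: RHS = 16 is not a perfect cube.
  y = -1: RHS = -10 is not a perfect cube.
  y = 2: RHS = 107 is not a perfect cube.
  y = -2: RHS = -101 is not a perfect cube.
  y = 3: RHS = 354 is not a perfect cube.
  y = -3: RHS = -348 is not a perfect cube.
Continuing the search up to |y| = 35 finds no solutions either.
No (x, y) in the scanned range satisfies the equation.

No integer solutions with |y| ≤ 35.


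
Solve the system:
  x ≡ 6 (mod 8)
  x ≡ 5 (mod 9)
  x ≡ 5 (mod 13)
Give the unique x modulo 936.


Moduli 8, 9, 13 are pairwise coprime; by CRT there is a unique solution modulo M = 8 · 9 · 13 = 936.
Solve pairwise, accumulating the modulus:
  Start with x ≡ 6 (mod 8).
  Combine with x ≡ 5 (mod 9): since gcd(8, 9) = 1, we get a unique residue mod 72.
    Write x = 6 + 8·t and substitute into x ≡ 5 (mod 9): 8·t ≡ 5 − 6 = -1 (mod 9).
    Reduce coefficients mod 9: 8·t ≡ 8 (mod 9).
    The inverse of 8 mod 9 is 8 (since 8·8 = 64 = 7·9 + 1), so t ≡ 8·8 = 64 ≡ 1 (mod 9).
    Then x = 6 + 8·1 = 14, valid modulo lcm(8, 9) = 72: x ≡ 14 (mod 72).
  Combine with x ≡ 5 (mod 13): since gcd(72, 13) = 1, we get a unique residue mod 936.
    Write x = 14 + 72·t and substitute into x ≡ 5 (mod 13): 72·t ≡ 5 − 14 = -9 (mod 13).
    Reduce coefficients mod 13: 7·t ≡ 4 (mod 13).
    The inverse of 7 mod 13 is 2 (since 7·2 = 14 = 1·13 + 1), so t ≡ 2·4 = 8 ≡ 8 (mod 13).
    Then x = 14 + 72·8 = 590, valid modulo lcm(72, 13) = 936: x ≡ 590 (mod 936).
Verify: 590 mod 8 = 6 ✓, 590 mod 9 = 5 ✓, 590 mod 13 = 5 ✓.

x ≡ 590 (mod 936).


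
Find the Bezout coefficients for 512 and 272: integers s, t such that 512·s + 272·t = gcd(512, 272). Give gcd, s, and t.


Euclidean algorithm on (512, 272) — divide until remainder is 0:
  512 = 1 · 272 + 240
  272 = 1 · 240 + 32
  240 = 7 · 32 + 16
  32 = 2 · 16 + 0
gcd(512, 272) = 16.
Track Bezout coefficients alongside the remainders: start with r₀ = 512 = a·1 + b·0 (s = 1, t = 0) and r₁ = 272 = a·0 + b·1 (s = 0, t = 1); each new remainder r_{k+1} = r_{k-1} − q_k·r_k inherits s_{k+1} = s_{k-1} − q_k·s_k, t_{k+1} = t_{k-1} − q_k·t_k, so r_k = a·s_k + b·t_k at every step:
  q = 1: r = 240, s = 1 − 1·0 = 1, t = 0 − 1·1 = -1  (check: 512·1 + 272·(-1) = 240)
  q = 1: r = 32, s = 0 − 1·1 = -1, t = 1 − 1·(-1) = 2  (check: 512·(-1) + 272·2 = 32)
  q = 7: r = 16, s = 1 − 7·(-1) = 8, t = -1 − 7·2 = -15  (check: 512·8 + 272·(-15) = 16)
The row with r = 16 (the gcd) gives the Bezout coefficients s = 8, t = -15.
Result: 512 · (8) + 272 · (-15) = 16.

gcd(512, 272) = 16; s = 8, t = -15 (check: 512·8 + 272·(-15) = 16).


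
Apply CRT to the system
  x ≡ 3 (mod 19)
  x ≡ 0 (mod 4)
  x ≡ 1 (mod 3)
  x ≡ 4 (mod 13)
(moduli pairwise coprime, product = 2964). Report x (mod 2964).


Product of moduli M = 19 · 4 · 3 · 13 = 2964.
Merge one congruence at a time:
  Start: x ≡ 3 (mod 19).
  Combine with x ≡ 0 (mod 4); new modulus lcm = 76.
    Write x = 3 + 19·t and substitute into x ≡ 0 (mod 4): 19·t ≡ 0 − 3 = -3 (mod 4).
    Reduce coefficients mod 4: 3·t ≡ 1 (mod 4).
    The inverse of 3 mod 4 is 3 (since 3·3 = 9 = 2·4 + 1), so t ≡ 3·1 = 3 ≡ 3 (mod 4).
    Then x = 3 + 19·3 = 60, valid modulo lcm(19, 4) = 76: x ≡ 60 (mod 76).
  Combine with x ≡ 1 (mod 3); new modulus lcm = 228.
    Write x = 60 + 76·t and substitute into x ≡ 1 (mod 3): 76·t ≡ 1 − 60 = -59 (mod 3).
    Reduce coefficients mod 3: 1·t ≡ 1 (mod 3).
    So t ≡ 1 (mod 3).
    Then x = 60 + 76·1 = 136, valid modulo lcm(76, 3) = 228: x ≡ 136 (mod 228).
  Combine with x ≡ 4 (mod 13); new modulus lcm = 2964.
    Write x = 136 + 228·t and substitute into x ≡ 4 (mod 13): 228·t ≡ 4 − 136 = -132 (mod 13).
    Reduce coefficients mod 13: 7·t ≡ 11 (mod 13).
    The inverse of 7 mod 13 is 2 (since 7·2 = 14 = 1·13 + 1), so t ≡ 2·11 = 22 ≡ 9 (mod 13).
    Then x = 136 + 228·9 = 2188, valid modulo lcm(228, 13) = 2964: x ≡ 2188 (mod 2964).
Verify against each original: 2188 mod 19 = 3, 2188 mod 4 = 0, 2188 mod 3 = 1, 2188 mod 13 = 4.

x ≡ 2188 (mod 2964).


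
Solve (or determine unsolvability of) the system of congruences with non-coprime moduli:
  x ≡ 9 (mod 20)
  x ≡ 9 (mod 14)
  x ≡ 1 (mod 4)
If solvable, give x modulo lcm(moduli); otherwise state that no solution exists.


Moduli 20, 14, 4 are not pairwise coprime, so CRT works modulo lcm(m_i) when all pairwise compatibility conditions hold.
Pairwise compatibility: gcd(m_i, m_j) must divide a_i - a_j for every pair.
Merge one congruence at a time:
  Start: x ≡ 9 (mod 20).
  Combine with x ≡ 9 (mod 14): gcd(20, 14) = 2; 9 - 9 = 0, which IS divisible by 2, so compatible.
    Write x = 9 + 20·t and substitute into x ≡ 9 (mod 14): 20·t ≡ 9 − 9 = 0 (mod 14).
    Divide the congruence (and modulus) by g = 2: 10·t ≡ 0 (mod 7).
    Reduce coefficients mod 7: 3·t ≡ 0 (mod 7).
    The inverse of 3 mod 7 is 5 (since 3·5 = 15 = 2·7 + 1), so t ≡ 5·0 = 0 ≡ 0 (mod 7).
    Then x = 9 + 20·0 = 9, valid modulo lcm(20, 14) = 140: x ≡ 9 (mod 140).
  Combine with x ≡ 1 (mod 4): gcd(140, 4) = 4; 1 - 9 = -8, which IS divisible by 4, so compatible.
    Write x = 9 + 140·t and substitute into x ≡ 1 (mod 4): 140·t ≡ 1 − 9 = -8 (mod 4).
    Divide the congruence (and modulus) by g = 4: 35·t ≡ -2 (mod 1).
    Modulo 1 every t works; take t = 0.
    Then x = 9 + 140·0 = 9, valid modulo lcm(140, 4) = 140: x ≡ 9 (mod 140).
Verify: 9 mod 20 = 9, 9 mod 14 = 9, 9 mod 4 = 1.

x ≡ 9 (mod 140).


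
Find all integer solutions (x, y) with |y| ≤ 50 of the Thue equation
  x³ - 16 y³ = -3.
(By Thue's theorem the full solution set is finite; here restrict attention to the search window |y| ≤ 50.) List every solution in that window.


The equation is x³ - 16y³ = -3. For fixed y, x³ = 16·y³ − 3, so a solution requires the RHS to be a perfect cube.
Strategy: iterate y from -50 to 50, compute RHS = 16·y³ − 3, and check whether it is a (positive or negative) perfect cube.
Check small values of y:
  y = 0: RHS = -3 is not a perfect cube.
  y = 1: RHS = 13 is not a perfect cube.
  y = -1: RHS = -19 is not a perfect cube.
  y = 2: RHS = 125 = (5)³ ⇒ x = 5 works.
  y = -2: RHS = -131 is not a perfect cube.
  y = 3: RHS = 429 is not a perfect cube.
  y = -3: RHS = -435 is not a perfect cube.
Continuing the search up to |y| = 50 finds no further solutions beyond those listed.
Collected solutions: (5, 2).

Solutions (with |y| ≤ 50): (5, 2).


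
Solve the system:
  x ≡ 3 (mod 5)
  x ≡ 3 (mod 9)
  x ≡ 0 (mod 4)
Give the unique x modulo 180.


Moduli 5, 9, 4 are pairwise coprime; by CRT there is a unique solution modulo M = 5 · 9 · 4 = 180.
Solve pairwise, accumulating the modulus:
  Start with x ≡ 3 (mod 5).
  Combine with x ≡ 3 (mod 9): since gcd(5, 9) = 1, we get a unique residue mod 45.
    Write x = 3 + 5·t and substitute into x ≡ 3 (mod 9): 5·t ≡ 3 − 3 = 0 (mod 9).
    The inverse of 5 mod 9 is 2 (since 5·2 = 10 = 1·9 + 1), so t ≡ 2·0 = 0 ≡ 0 (mod 9).
    Then x = 3 + 5·0 = 3, valid modulo lcm(5, 9) = 45: x ≡ 3 (mod 45).
  Combine with x ≡ 0 (mod 4): since gcd(45, 4) = 1, we get a unique residue mod 180.
    Write x = 3 + 45·t and substitute into x ≡ 0 (mod 4): 45·t ≡ 0 − 3 = -3 (mod 4).
    Reduce coefficients mod 4: 1·t ≡ 1 (mod 4).
    So t ≡ 1 (mod 4).
    Then x = 3 + 45·1 = 48, valid modulo lcm(45, 4) = 180: x ≡ 48 (mod 180).
Verify: 48 mod 5 = 3 ✓, 48 mod 9 = 3 ✓, 48 mod 4 = 0 ✓.

x ≡ 48 (mod 180).


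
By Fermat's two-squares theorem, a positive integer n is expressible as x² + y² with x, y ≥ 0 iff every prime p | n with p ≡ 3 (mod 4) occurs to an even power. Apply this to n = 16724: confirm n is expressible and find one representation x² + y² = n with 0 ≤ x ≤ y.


Step 1: Factor n = 16724 = 2^2 · 37 · 113.
Step 2: Check the mod-4 condition on each prime factor: 2 = 2 (special); 37 ≡ 1 (mod 4), exponent 1; 113 ≡ 1 (mod 4), exponent 1.
All primes ≡ 3 (mod 4) appear to even exponent (or don't appear), so by the two-squares theorem n IS expressible as a sum of two squares.
Step 3: Build a representation. Group n = k² · m with k = 2 and m = 37 · 113 = 4181 (a product of primes ≡ 1 (mod 4)); a representation of m scales to one of n via (k·x)² + (k·y)² = k²(x² + y²). Each prime p ≡ 1 (mod 4) is itself a sum of two squares; find a² by testing p − a² for a perfect square:
  37: 37 − 1² = 36 = 6² ⇒ 37 = 1² + 6².
  113: 113 − 1² = 112, 113 − 2² = 109, 113 − 3² = 104, 113 − 4² = 97, 113 − 5² = 88, 113 − 6² = 77, 113 − 7² = 64 = 8² ⇒ 113 = 7² + 8².
  Combine using the Brahmagupta–Fibonacci identity (a² + b²)(c² + d²) = (ac − bd)² + (ad + bc)² = (ac + bd)² + (ad − bc)²:
  37 · 113 = 4181: from (1² + 6²)(7² + 8²), take (1·7 − 6·8, 1·8 + 6·7) = (7 − 48, 8 + 42) = (-41, 50); dropping signs (only squares matter) gives (41, 50); check 41² + 50² = 1681 + 2500 = 4181 ✓.
  Scale by k = 2: (2·41, 2·50) = (82, 100).
Step 4: Order so x ≤ y and verify: 82² + 100² = 6724 + 10000 = 16724 = n. ✓

n = 16724 = 82² + 100² (one valid representation with x ≤ y).


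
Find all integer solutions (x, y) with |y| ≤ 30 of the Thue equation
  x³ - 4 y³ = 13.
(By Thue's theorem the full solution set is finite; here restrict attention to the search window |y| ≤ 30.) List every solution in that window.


The equation is x³ - 4y³ = 13. For fixed y, x³ = 4·y³ + 13, so a solution requires the RHS to be a perfect cube.
Strategy: iterate y from -30 to 30, compute RHS = 4·y³ + 13, and check whether it is a (positive or negative) perfect cube.
Check small values of y:
  y = 0: RHS = 13 is not a perfect cube.
  y = 1: RHS = 17 is not a perfect cube.
  y = -1: RHS = 9 is not a perfect cube.
  y = 2: RHS = 45 is not a perfect cube.
  y = -2: RHS = -19 is not a perfect cube.
  y = 3: RHS = 121 is not a perfect cube.
  y = -3: RHS = -95 is not a perfect cube.
Continuing the search up to |y| = 30 finds no solutions either.
No (x, y) in the scanned range satisfies the equation.

No integer solutions with |y| ≤ 30.


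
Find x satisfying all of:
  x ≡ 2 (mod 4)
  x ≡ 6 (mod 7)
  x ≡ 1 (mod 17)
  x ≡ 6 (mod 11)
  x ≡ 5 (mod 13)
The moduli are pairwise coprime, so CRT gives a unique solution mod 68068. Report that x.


Product of moduli M = 4 · 7 · 17 · 11 · 13 = 68068.
Merge one congruence at a time:
  Start: x ≡ 2 (mod 4).
  Combine with x ≡ 6 (mod 7); new modulus lcm = 28.
    Write x = 2 + 4·t and substitute into x ≡ 6 (mod 7): 4·t ≡ 6 − 2 = 4 (mod 7).
    The inverse of 4 mod 7 is 2 (since 4·2 = 8 = 1·7 + 1), so t ≡ 2·4 = 8 ≡ 1 (mod 7).
    Then x = 2 + 4·1 = 6, valid modulo lcm(4, 7) = 28: x ≡ 6 (mod 28).
  Combine with x ≡ 1 (mod 17); new modulus lcm = 476.
    Write x = 6 + 28·t and substitute into x ≡ 1 (mod 17): 28·t ≡ 1 − 6 = -5 (mod 17).
    Reduce coefficients mod 17: 11·t ≡ 12 (mod 17).
    The inverse of 11 mod 17 is 14 (since 11·14 = 154 = 9·17 + 1), so t ≡ 14·12 = 168 ≡ 15 (mod 17).
    Then x = 6 + 28·15 = 426, valid modulo lcm(28, 17) = 476: x ≡ 426 (mod 476).
  Combine with x ≡ 6 (mod 11); new modulus lcm = 5236.
    Write x = 426 + 476·t and substitute into x ≡ 6 (mod 11): 476·t ≡ 6 − 426 = -420 (mod 11).
    Reduce coefficients mod 11: 3·t ≡ 9 (mod 11).
    The inverse of 3 mod 11 is 4 (since 3·4 = 12 = 1·11 + 1), so t ≡ 4·9 = 36 ≡ 3 (mod 11).
    Then x = 426 + 476·3 = 1854, valid modulo lcm(476, 11) = 5236: x ≡ 1854 (mod 5236).
  Combine with x ≡ 5 (mod 13); new modulus lcm = 68068.
    Write x = 1854 + 5236·t and substitute into x ≡ 5 (mod 13): 5236·t ≡ 5 − 1854 = -1849 (mod 13).
    Reduce coefficients mod 13: 10·t ≡ 10 (mod 13).
    The inverse of 10 mod 13 is 4 (since 10·4 = 40 = 3·13 + 1), so t ≡ 4·10 = 40 ≡ 1 (mod 13).
    Then x = 1854 + 5236·1 = 7090, valid modulo lcm(5236, 13) = 68068: x ≡ 7090 (mod 68068).
Verify against each original: 7090 mod 4 = 2, 7090 mod 7 = 6, 7090 mod 17 = 1, 7090 mod 11 = 6, 7090 mod 13 = 5.

x ≡ 7090 (mod 68068).


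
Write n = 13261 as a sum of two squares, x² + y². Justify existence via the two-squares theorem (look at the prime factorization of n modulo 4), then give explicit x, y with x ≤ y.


Step 1: Factor n = 13261 = 89 · 149.
Step 2: Check the mod-4 condition on each prime factor: 89 ≡ 1 (mod 4), exponent 1; 149 ≡ 1 (mod 4), exponent 1.
All primes ≡ 3 (mod 4) appear to even exponent (or don't appear), so by the two-squares theorem n IS expressible as a sum of two squares.
Step 3: Build a representation. Here n = 89 · 149 is a product of primes ≡ 1 (mod 4). Each prime p ≡ 1 (mod 4) is itself a sum of two squares; find a² by testing p − a² for a perfect square:
  89: 89 − 1² = 88, 89 − 2² = 85, 89 − 3² = 80, 89 − 4² = 73, 89 − 5² = 64 = 8² ⇒ 89 = 5² + 8².
  149: 149 − 1² = 148, 149 − 2² = 145, 149 − 3² = 140, 149 − 4² = 133, 149 − 5² = 124, 149 − 6² = 113, 149 − 7² = 100 = 10² ⇒ 149 = 7² + 10².
  Combine using the Brahmagupta–Fibonacci identity (a² + b²)(c² + d²) = (ac − bd)² + (ad + bc)² = (ac + bd)² + (ad − bc)²:
  89 · 149 = 13261: from (5² + 8²)(7² + 10²), take (5·7 − 8·10, 5·10 + 8·7) = (35 − 80, 50 + 56) = (-45, 106); dropping signs (only squares matter) gives (45, 106); check 45² + 106² = 2025 + 11236 = 13261 ✓.
Step 4: Order so x ≤ y and verify: 45² + 106² = 2025 + 11236 = 13261 = n. ✓

n = 13261 = 45² + 106² (one valid representation with x ≤ y).


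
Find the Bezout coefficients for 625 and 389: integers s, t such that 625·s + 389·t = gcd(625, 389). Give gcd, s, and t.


Euclidean algorithm on (625, 389) — divide until remainder is 0:
  625 = 1 · 389 + 236
  389 = 1 · 236 + 153
  236 = 1 · 153 + 83
  153 = 1 · 83 + 70
  83 = 1 · 70 + 13
  70 = 5 · 13 + 5
  13 = 2 · 5 + 3
  5 = 1 · 3 + 2
  3 = 1 · 2 + 1
  2 = 2 · 1 + 0
gcd(625, 389) = 1.
Track Bezout coefficients alongside the remainders: start with r₀ = 625 = a·1 + b·0 (s = 1, t = 0) and r₁ = 389 = a·0 + b·1 (s = 0, t = 1); each new remainder r_{k+1} = r_{k-1} − q_k·r_k inherits s_{k+1} = s_{k-1} − q_k·s_k, t_{k+1} = t_{k-1} − q_k·t_k, so r_k = a·s_k + b·t_k at every step:
  q = 1: r = 236, s = 1 − 1·0 = 1, t = 0 − 1·1 = -1  (check: 625·1 + 389·(-1) = 236)
  q = 1: r = 153, s = 0 − 1·1 = -1, t = 1 − 1·(-1) = 2  (check: 625·(-1) + 389·2 = 153)
  q = 1: r = 83, s = 1 − 1·(-1) = 2, t = -1 − 1·2 = -3  (check: 625·2 + 389·(-3) = 83)
  q = 1: r = 70, s = -1 − 1·2 = -3, t = 2 − 1·(-3) = 5  (check: 625·(-3) + 389·5 = 70)
  q = 1: r = 13, s = 2 − 1·(-3) = 5, t = -3 − 1·5 = -8  (check: 625·5 + 389·(-8) = 13)
  q = 5: r = 5, s = -3 − 5·5 = -28, t = 5 − 5·(-8) = 45  (check: 625·(-28) + 389·45 = 5)
  q = 2: r = 3, s = 5 − 2·(-28) = 61, t = -8 − 2·45 = -98  (check: 625·61 + 389·(-98) = 3)
  q = 1: r = 2, s = -28 − 1·61 = -89, t = 45 − 1·(-98) = 143  (check: 625·(-89) + 389·143 = 2)
  q = 1: r = 1, s = 61 − 1·(-89) = 150, t = -98 − 1·143 = -241  (check: 625·150 + 389·(-241) = 1)
The row with r = 1 (the gcd) gives the Bezout coefficients s = 150, t = -241.
Result: 625 · (150) + 389 · (-241) = 1.

gcd(625, 389) = 1; s = 150, t = -241 (check: 625·150 + 389·(-241) = 1).


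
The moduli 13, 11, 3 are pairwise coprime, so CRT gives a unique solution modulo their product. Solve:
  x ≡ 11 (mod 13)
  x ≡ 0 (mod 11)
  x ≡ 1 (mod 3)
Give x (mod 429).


Moduli 13, 11, 3 are pairwise coprime; by CRT there is a unique solution modulo M = 13 · 11 · 3 = 429.
Solve pairwise, accumulating the modulus:
  Start with x ≡ 11 (mod 13).
  Combine with x ≡ 0 (mod 11): since gcd(13, 11) = 1, we get a unique residue mod 143.
    Write x = 11 + 13·t and substitute into x ≡ 0 (mod 11): 13·t ≡ 0 − 11 = -11 (mod 11).
    Reduce coefficients mod 11: 2·t ≡ 0 (mod 11).
    The inverse of 2 mod 11 is 6 (since 2·6 = 12 = 1·11 + 1), so t ≡ 6·0 = 0 ≡ 0 (mod 11).
    Then x = 11 + 13·0 = 11, valid modulo lcm(13, 11) = 143: x ≡ 11 (mod 143).
  Combine with x ≡ 1 (mod 3): since gcd(143, 3) = 1, we get a unique residue mod 429.
    Write x = 11 + 143·t and substitute into x ≡ 1 (mod 3): 143·t ≡ 1 − 11 = -10 (mod 3).
    Reduce coefficients mod 3: 2·t ≡ 2 (mod 3).
    The inverse of 2 mod 3 is 2 (since 2·2 = 4 = 1·3 + 1), so t ≡ 2·2 = 4 ≡ 1 (mod 3).
    Then x = 11 + 143·1 = 154, valid modulo lcm(143, 3) = 429: x ≡ 154 (mod 429).
Verify: 154 mod 13 = 11 ✓, 154 mod 11 = 0 ✓, 154 mod 3 = 1 ✓.

x ≡ 154 (mod 429).


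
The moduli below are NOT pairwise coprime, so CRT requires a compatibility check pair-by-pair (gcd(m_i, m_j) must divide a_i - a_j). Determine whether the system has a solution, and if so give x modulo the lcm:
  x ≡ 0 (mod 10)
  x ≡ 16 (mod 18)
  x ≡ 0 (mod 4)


Moduli 10, 18, 4 are not pairwise coprime, so CRT works modulo lcm(m_i) when all pairwise compatibility conditions hold.
Pairwise compatibility: gcd(m_i, m_j) must divide a_i - a_j for every pair.
Merge one congruence at a time:
  Start: x ≡ 0 (mod 10).
  Combine with x ≡ 16 (mod 18): gcd(10, 18) = 2; 16 - 0 = 16, which IS divisible by 2, so compatible.
    Write x = 0 + 10·t and substitute into x ≡ 16 (mod 18): 10·t ≡ 16 − 0 = 16 (mod 18).
    Divide the congruence (and modulus) by g = 2: 5·t ≡ 8 (mod 9).
    The inverse of 5 mod 9 is 2 (since 5·2 = 10 = 1·9 + 1), so t ≡ 2·8 = 16 ≡ 7 (mod 9).
    Then x = 0 + 10·7 = 70, valid modulo lcm(10, 18) = 90: x ≡ 70 (mod 90).
  Combine with x ≡ 0 (mod 4): gcd(90, 4) = 2; 0 - 70 = -70, which IS divisible by 2, so compatible.
    Write x = 70 + 90·t and substitute into x ≡ 0 (mod 4): 90·t ≡ 0 − 70 = -70 (mod 4).
    Divide the congruence (and modulus) by g = 2: 45·t ≡ -35 (mod 2).
    Reduce coefficients mod 2: 1·t ≡ 1 (mod 2).
    So t ≡ 1 (mod 2).
    Then x = 70 + 90·1 = 160, valid modulo lcm(90, 4) = 180: x ≡ 160 (mod 180).
Verify: 160 mod 10 = 0, 160 mod 18 = 16, 160 mod 4 = 0.

x ≡ 160 (mod 180).


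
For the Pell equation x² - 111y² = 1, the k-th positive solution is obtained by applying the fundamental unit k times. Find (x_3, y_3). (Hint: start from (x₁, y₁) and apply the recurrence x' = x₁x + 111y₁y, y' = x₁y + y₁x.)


Step 1: Find the fundamental solution (x₁, y₁) of x² - 111y² = 1.
  Expand √111 as a continued fraction. a₀ = ⌊√111⌋ = 10; iterate m_{k+1} = d_k·a_k − m_k, d_{k+1} = (111 − m_{k+1}²)/d_k, a_{k+1} = ⌊(a₀ + m_{k+1})/d_{k+1}⌋ (starting m₀ = 0, d₀ = 1), with convergents p_k = a_k·p_{k-1} + p_{k-2}, q_k = a_k·q_{k-1} + q_{k-2} (p₋₁ = 1, q₋₁ = 0):
  k = 0: a₀ = 10; p₀/q₀ = 10/1; p₀² − 111·q₀² = 100 − 111 = -11.
  k = 1: m = 10, d = 11, a = ⌊(10 + 10)/11⌋ = 1; p/q = (1·10 + 1)/(1·1 + 0) = 11/1; p² − 111·q² = 121 − 111 = 10.
  k = 2: m = 1, d = 10, a = ⌊(10 + 1)/10⌋ = 1; p/q = (1·11 + 10)/(1·1 + 1) = 21/2; p² − 111·q² = 441 − 444 = -3.
  k = 3: m = 9, d = 3, a = ⌊(10 + 9)/3⌋ = 6; p/q = (6·21 + 11)/(6·2 + 1) = 137/13; p² − 111·q² = 18769 − 18759 = 10.
  k = 4: m = 9, d = 10, a = ⌊(10 + 9)/10⌋ = 1; p/q = (1·137 + 21)/(1·13 + 2) = 158/15; p² − 111·q² = 24964 − 24975 = -11.
  k = 5: m = 1, d = 11, a = ⌊(10 + 1)/11⌋ = 1; p/q = (1·158 + 137)/(1·15 + 13) = 295/28; p² − 111·q² = 87025 − 87024 = 1.
  The first convergent with p² − 111·q² = 1 gives the fundamental solution (x₁, y₁) = (295, 28).
Step 2: Apply the recurrence (x_{n+1}, y_{n+1}) = (x₁x_n + 111y₁y_n, x₁y_n + y₁x_n) repeatedly.
  From (x_1, y_1) = (295, 28): x_2 = 295·295 + 111·28·28 = 174049; y_2 = 295·28 + 28·295 = 16520.
  From (x_2, y_2) = (174049, 16520): x_3 = 295·174049 + 111·28·16520 = 102688615; y_3 = 295·16520 + 28·174049 = 9746772.
Step 3: Verify x_3² - 111·y_3² = 10544951650618225 - 10544951650618224 = 1 (should be 1). ✓

(x_1, y_1) = (295, 28); (x_3, y_3) = (102688615, 9746772).


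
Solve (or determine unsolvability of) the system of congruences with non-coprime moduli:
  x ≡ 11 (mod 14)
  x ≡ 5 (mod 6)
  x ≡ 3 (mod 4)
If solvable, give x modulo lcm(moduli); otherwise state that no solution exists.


Moduli 14, 6, 4 are not pairwise coprime, so CRT works modulo lcm(m_i) when all pairwise compatibility conditions hold.
Pairwise compatibility: gcd(m_i, m_j) must divide a_i - a_j for every pair.
Merge one congruence at a time:
  Start: x ≡ 11 (mod 14).
  Combine with x ≡ 5 (mod 6): gcd(14, 6) = 2; 5 - 11 = -6, which IS divisible by 2, so compatible.
    Write x = 11 + 14·t and substitute into x ≡ 5 (mod 6): 14·t ≡ 5 − 11 = -6 (mod 6).
    Divide the congruence (and modulus) by g = 2: 7·t ≡ -3 (mod 3).
    Reduce coefficients mod 3: 1·t ≡ 0 (mod 3).
    So t ≡ 0 (mod 3).
    Then x = 11 + 14·0 = 11, valid modulo lcm(14, 6) = 42: x ≡ 11 (mod 42).
  Combine with x ≡ 3 (mod 4): gcd(42, 4) = 2; 3 - 11 = -8, which IS divisible by 2, so compatible.
    Write x = 11 + 42·t and substitute into x ≡ 3 (mod 4): 42·t ≡ 3 − 11 = -8 (mod 4).
    Divide the congruence (and modulus) by g = 2: 21·t ≡ -4 (mod 2).
    Reduce coefficients mod 2: 1·t ≡ 0 (mod 2).
    So t ≡ 0 (mod 2).
    Then x = 11 + 42·0 = 11, valid modulo lcm(42, 4) = 84: x ≡ 11 (mod 84).
Verify: 11 mod 14 = 11, 11 mod 6 = 5, 11 mod 4 = 3.

x ≡ 11 (mod 84).


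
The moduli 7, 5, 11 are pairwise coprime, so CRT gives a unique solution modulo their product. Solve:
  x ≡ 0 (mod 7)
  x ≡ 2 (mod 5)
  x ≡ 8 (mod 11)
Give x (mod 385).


Moduli 7, 5, 11 are pairwise coprime; by CRT there is a unique solution modulo M = 7 · 5 · 11 = 385.
Solve pairwise, accumulating the modulus:
  Start with x ≡ 0 (mod 7).
  Combine with x ≡ 2 (mod 5): since gcd(7, 5) = 1, we get a unique residue mod 35.
    Write x = 0 + 7·t and substitute into x ≡ 2 (mod 5): 7·t ≡ 2 − 0 = 2 (mod 5).
    Reduce coefficients mod 5: 2·t ≡ 2 (mod 5).
    The inverse of 2 mod 5 is 3 (since 2·3 = 6 = 1·5 + 1), so t ≡ 3·2 = 6 ≡ 1 (mod 5).
    Then x = 0 + 7·1 = 7, valid modulo lcm(7, 5) = 35: x ≡ 7 (mod 35).
  Combine with x ≡ 8 (mod 11): since gcd(35, 11) = 1, we get a unique residue mod 385.
    Write x = 7 + 35·t and substitute into x ≡ 8 (mod 11): 35·t ≡ 8 − 7 = 1 (mod 11).
    Reduce coefficients mod 11: 2·t ≡ 1 (mod 11).
    The inverse of 2 mod 11 is 6 (since 2·6 = 12 = 1·11 + 1), so t ≡ 6·1 = 6 ≡ 6 (mod 11).
    Then x = 7 + 35·6 = 217, valid modulo lcm(35, 11) = 385: x ≡ 217 (mod 385).
Verify: 217 mod 7 = 0 ✓, 217 mod 5 = 2 ✓, 217 mod 11 = 8 ✓.

x ≡ 217 (mod 385).


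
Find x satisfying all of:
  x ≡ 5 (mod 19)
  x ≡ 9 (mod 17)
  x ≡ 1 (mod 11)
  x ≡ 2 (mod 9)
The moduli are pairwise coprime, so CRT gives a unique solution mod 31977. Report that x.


Product of moduli M = 19 · 17 · 11 · 9 = 31977.
Merge one congruence at a time:
  Start: x ≡ 5 (mod 19).
  Combine with x ≡ 9 (mod 17); new modulus lcm = 323.
    Write x = 5 + 19·t and substitute into x ≡ 9 (mod 17): 19·t ≡ 9 − 5 = 4 (mod 17).
    Reduce coefficients mod 17: 2·t ≡ 4 (mod 17).
    The inverse of 2 mod 17 is 9 (since 2·9 = 18 = 1·17 + 1), so t ≡ 9·4 = 36 ≡ 2 (mod 17).
    Then x = 5 + 19·2 = 43, valid modulo lcm(19, 17) = 323: x ≡ 43 (mod 323).
  Combine with x ≡ 1 (mod 11); new modulus lcm = 3553.
    Write x = 43 + 323·t and substitute into x ≡ 1 (mod 11): 323·t ≡ 1 − 43 = -42 (mod 11).
    Reduce coefficients mod 11: 4·t ≡ 2 (mod 11).
    The inverse of 4 mod 11 is 3 (since 4·3 = 12 = 1·11 + 1), so t ≡ 3·2 = 6 ≡ 6 (mod 11).
    Then x = 43 + 323·6 = 1981, valid modulo lcm(323, 11) = 3553: x ≡ 1981 (mod 3553).
  Combine with x ≡ 2 (mod 9); new modulus lcm = 31977.
    Write x = 1981 + 3553·t and substitute into x ≡ 2 (mod 9): 3553·t ≡ 2 − 1981 = -1979 (mod 9).
    Reduce coefficients mod 9: 7·t ≡ 1 (mod 9).
    The inverse of 7 mod 9 is 4 (since 7·4 = 28 = 3·9 + 1), so t ≡ 4·1 = 4 ≡ 4 (mod 9).
    Then x = 1981 + 3553·4 = 16193, valid modulo lcm(3553, 9) = 31977: x ≡ 16193 (mod 31977).
Verify against each original: 16193 mod 19 = 5, 16193 mod 17 = 9, 16193 mod 11 = 1, 16193 mod 9 = 2.

x ≡ 16193 (mod 31977).


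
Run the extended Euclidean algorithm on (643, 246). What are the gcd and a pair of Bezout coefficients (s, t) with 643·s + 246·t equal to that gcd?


Euclidean algorithm on (643, 246) — divide until remainder is 0:
  643 = 2 · 246 + 151
  246 = 1 · 151 + 95
  151 = 1 · 95 + 56
  95 = 1 · 56 + 39
  56 = 1 · 39 + 17
  39 = 2 · 17 + 5
  17 = 3 · 5 + 2
  5 = 2 · 2 + 1
  2 = 2 · 1 + 0
gcd(643, 246) = 1.
Track Bezout coefficients alongside the remainders: start with r₀ = 643 = a·1 + b·0 (s = 1, t = 0) and r₁ = 246 = a·0 + b·1 (s = 0, t = 1); each new remainder r_{k+1} = r_{k-1} − q_k·r_k inherits s_{k+1} = s_{k-1} − q_k·s_k, t_{k+1} = t_{k-1} − q_k·t_k, so r_k = a·s_k + b·t_k at every step:
  q = 2: r = 151, s = 1 − 2·0 = 1, t = 0 − 2·1 = -2  (check: 643·1 + 246·(-2) = 151)
  q = 1: r = 95, s = 0 − 1·1 = -1, t = 1 − 1·(-2) = 3  (check: 643·(-1) + 246·3 = 95)
  q = 1: r = 56, s = 1 − 1·(-1) = 2, t = -2 − 1·3 = -5  (check: 643·2 + 246·(-5) = 56)
  q = 1: r = 39, s = -1 − 1·2 = -3, t = 3 − 1·(-5) = 8  (check: 643·(-3) + 246·8 = 39)
  q = 1: r = 17, s = 2 − 1·(-3) = 5, t = -5 − 1·8 = -13  (check: 643·5 + 246·(-13) = 17)
  q = 2: r = 5, s = -3 − 2·5 = -13, t = 8 − 2·(-13) = 34  (check: 643·(-13) + 246·34 = 5)
  q = 3: r = 2, s = 5 − 3·(-13) = 44, t = -13 − 3·34 = -115  (check: 643·44 + 246·(-115) = 2)
  q = 2: r = 1, s = -13 − 2·44 = -101, t = 34 − 2·(-115) = 264  (check: 643·(-101) + 246·264 = 1)
The row with r = 1 (the gcd) gives the Bezout coefficients s = -101, t = 264.
Result: 643 · (-101) + 246 · (264) = 1.

gcd(643, 246) = 1; s = -101, t = 264 (check: 643·(-101) + 246·264 = 1).


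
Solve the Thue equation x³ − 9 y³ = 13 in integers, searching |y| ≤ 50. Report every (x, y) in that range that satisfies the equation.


The equation is x³ - 9y³ = 13. For fixed y, x³ = 9·y³ + 13, so a solution requires the RHS to be a perfect cube.
Strategy: iterate y from -50 to 50, compute RHS = 9·y³ + 13, and check whether it is a (positive or negative) perfect cube.
Check small values of y:
  y = 0: RHS = 13 is not a perfect cube.
  y = 1: RHS = 22 is not a perfect cube.
  y = -1: RHS = 4 is not a perfect cube.
  y = 2: RHS = 85 is not a perfect cube.
  y = -2: RHS = -59 is not a perfect cube.
  y = 3: RHS = 256 is not a perfect cube.
  y = -3: RHS = -230 is not a perfect cube.
Continuing the search up to |y| = 50 finds no solutions either.
No (x, y) in the scanned range satisfies the equation.

No integer solutions with |y| ≤ 50.


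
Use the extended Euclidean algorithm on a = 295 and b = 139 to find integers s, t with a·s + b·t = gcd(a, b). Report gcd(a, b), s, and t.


Euclidean algorithm on (295, 139) — divide until remainder is 0:
  295 = 2 · 139 + 17
  139 = 8 · 17 + 3
  17 = 5 · 3 + 2
  3 = 1 · 2 + 1
  2 = 2 · 1 + 0
gcd(295, 139) = 1.
Track Bezout coefficients alongside the remainders: start with r₀ = 295 = a·1 + b·0 (s = 1, t = 0) and r₁ = 139 = a·0 + b·1 (s = 0, t = 1); each new remainder r_{k+1} = r_{k-1} − q_k·r_k inherits s_{k+1} = s_{k-1} − q_k·s_k, t_{k+1} = t_{k-1} − q_k·t_k, so r_k = a·s_k + b·t_k at every step:
  q = 2: r = 17, s = 1 − 2·0 = 1, t = 0 − 2·1 = -2  (check: 295·1 + 139·(-2) = 17)
  q = 8: r = 3, s = 0 − 8·1 = -8, t = 1 − 8·(-2) = 17  (check: 295·(-8) + 139·17 = 3)
  q = 5: r = 2, s = 1 − 5·(-8) = 41, t = -2 − 5·17 = -87  (check: 295·41 + 139·(-87) = 2)
  q = 1: r = 1, s = -8 − 1·41 = -49, t = 17 − 1·(-87) = 104  (check: 295·(-49) + 139·104 = 1)
The row with r = 1 (the gcd) gives the Bezout coefficients s = -49, t = 104.
Result: 295 · (-49) + 139 · (104) = 1.

gcd(295, 139) = 1; s = -49, t = 104 (check: 295·(-49) + 139·104 = 1).


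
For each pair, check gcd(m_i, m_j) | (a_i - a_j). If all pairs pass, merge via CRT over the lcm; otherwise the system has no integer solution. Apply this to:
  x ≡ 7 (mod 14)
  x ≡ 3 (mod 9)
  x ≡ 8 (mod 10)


Moduli 14, 9, 10 are not pairwise coprime, so CRT works modulo lcm(m_i) when all pairwise compatibility conditions hold.
Pairwise compatibility: gcd(m_i, m_j) must divide a_i - a_j for every pair.
Merge one congruence at a time:
  Start: x ≡ 7 (mod 14).
  Combine with x ≡ 3 (mod 9): gcd(14, 9) = 1; 3 - 7 = -4, which IS divisible by 1, so compatible.
    Write x = 7 + 14·t and substitute into x ≡ 3 (mod 9): 14·t ≡ 3 − 7 = -4 (mod 9).
    Reduce coefficients mod 9: 5·t ≡ 5 (mod 9).
    The inverse of 5 mod 9 is 2 (since 5·2 = 10 = 1·9 + 1), so t ≡ 2·5 = 10 ≡ 1 (mod 9).
    Then x = 7 + 14·1 = 21, valid modulo lcm(14, 9) = 126: x ≡ 21 (mod 126).
  Combine with x ≡ 8 (mod 10): gcd(126, 10) = 2, and 8 - 21 = -13 is NOT divisible by 2.
    ⇒ system is inconsistent (no integer solution).

No solution (the system is inconsistent).


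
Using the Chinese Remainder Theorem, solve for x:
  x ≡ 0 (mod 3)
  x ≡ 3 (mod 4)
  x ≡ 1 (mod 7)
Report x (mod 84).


Moduli 3, 4, 7 are pairwise coprime; by CRT there is a unique solution modulo M = 3 · 4 · 7 = 84.
Solve pairwise, accumulating the modulus:
  Start with x ≡ 0 (mod 3).
  Combine with x ≡ 3 (mod 4): since gcd(3, 4) = 1, we get a unique residue mod 12.
    Write x = 0 + 3·t and substitute into x ≡ 3 (mod 4): 3·t ≡ 3 − 0 = 3 (mod 4).
    The inverse of 3 mod 4 is 3 (since 3·3 = 9 = 2·4 + 1), so t ≡ 3·3 = 9 ≡ 1 (mod 4).
    Then x = 0 + 3·1 = 3, valid modulo lcm(3, 4) = 12: x ≡ 3 (mod 12).
  Combine with x ≡ 1 (mod 7): since gcd(12, 7) = 1, we get a unique residue mod 84.
    Write x = 3 + 12·t and substitute into x ≡ 1 (mod 7): 12·t ≡ 1 − 3 = -2 (mod 7).
    Reduce coefficients mod 7: 5·t ≡ 5 (mod 7).
    The inverse of 5 mod 7 is 3 (since 5·3 = 15 = 2·7 + 1), so t ≡ 3·5 = 15 ≡ 1 (mod 7).
    Then x = 3 + 12·1 = 15, valid modulo lcm(12, 7) = 84: x ≡ 15 (mod 84).
Verify: 15 mod 3 = 0 ✓, 15 mod 4 = 3 ✓, 15 mod 7 = 1 ✓.

x ≡ 15 (mod 84).


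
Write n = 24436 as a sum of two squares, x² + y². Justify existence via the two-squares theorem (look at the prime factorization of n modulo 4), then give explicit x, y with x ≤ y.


Step 1: Factor n = 24436 = 2^2 · 41 · 149.
Step 2: Check the mod-4 condition on each prime factor: 2 = 2 (special); 41 ≡ 1 (mod 4), exponent 1; 149 ≡ 1 (mod 4), exponent 1.
All primes ≡ 3 (mod 4) appear to even exponent (or don't appear), so by the two-squares theorem n IS expressible as a sum of two squares.
Step 3: Build a representation. Group n = k² · m with k = 2 and m = 41 · 149 = 6109 (a product of primes ≡ 1 (mod 4)); a representation of m scales to one of n via (k·x)² + (k·y)² = k²(x² + y²). Each prime p ≡ 1 (mod 4) is itself a sum of two squares; find a² by testing p − a² for a perfect square:
  41: 41 − 1² = 40, 41 − 2² = 37, 41 − 3² = 32, 41 − 4² = 25 = 5² ⇒ 41 = 4² + 5².
  149: 149 − 1² = 148, 149 − 2² = 145, 149 − 3² = 140, 149 − 4² = 133, 149 − 5² = 124, 149 − 6² = 113, 149 − 7² = 100 = 10² ⇒ 149 = 7² + 10².
  Combine using the Brahmagupta–Fibonacci identity (a² + b²)(c² + d²) = (ac − bd)² + (ad + bc)² = (ac + bd)² + (ad − bc)²:
  41 · 149 = 6109: from (4² + 5²)(7² + 10²), take (4·7 − 5·10, 4·10 + 5·7) = (28 − 50, 40 + 35) = (-22, 75); dropping signs (only squares matter) gives (22, 75); check 22² + 75² = 484 + 5625 = 6109 ✓.
  Scale by k = 2: (2·22, 2·75) = (44, 150).
Step 4: Order so x ≤ y and verify: 44² + 150² = 1936 + 22500 = 24436 = n. ✓

n = 24436 = 44² + 150² (one valid representation with x ≤ y).


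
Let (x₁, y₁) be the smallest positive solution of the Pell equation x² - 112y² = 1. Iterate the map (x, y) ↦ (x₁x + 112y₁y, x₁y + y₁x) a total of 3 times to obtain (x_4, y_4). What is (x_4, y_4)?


Step 1: Find the fundamental solution (x₁, y₁) of x² - 112y² = 1.
  Expand √112 as a continued fraction. a₀ = ⌊√112⌋ = 10; iterate m_{k+1} = d_k·a_k − m_k, d_{k+1} = (112 − m_{k+1}²)/d_k, a_{k+1} = ⌊(a₀ + m_{k+1})/d_{k+1}⌋ (starting m₀ = 0, d₀ = 1), with convergents p_k = a_k·p_{k-1} + p_{k-2}, q_k = a_k·q_{k-1} + q_{k-2} (p₋₁ = 1, q₋₁ = 0):
  k = 0: a₀ = 10; p₀/q₀ = 10/1; p₀² − 112·q₀² = 100 − 112 = -12.
  k = 1: m = 10, d = 12, a = ⌊(10 + 10)/12⌋ = 1; p/q = (1·10 + 1)/(1·1 + 0) = 11/1; p² − 112·q² = 121 − 112 = 9.
  k = 2: m = 2, d = 9, a = ⌊(10 + 2)/9⌋ = 1; p/q = (1·11 + 10)/(1·1 + 1) = 21/2; p² − 112·q² = 441 − 448 = -7.
  k = 3: m = 7, d = 7, a = ⌊(10 + 7)/7⌋ = 2; p/q = (2·21 + 11)/(2·2 + 1) = 53/5; p² − 112·q² = 2809 − 2800 = 9.
  k = 4: m = 7, d = 9, a = ⌊(10 + 7)/9⌋ = 1; p/q = (1·53 + 21)/(1·5 + 2) = 74/7; p² − 112·q² = 5476 − 5488 = -12.
  k = 5: m = 2, d = 12, a = ⌊(10 + 2)/12⌋ = 1; p/q = (1·74 + 53)/(1·7 + 5) = 127/12; p² − 112·q² = 16129 − 16128 = 1.
  The first convergent with p² − 112·q² = 1 gives the fundamental solution (x₁, y₁) = (127, 12).
Step 2: Apply the recurrence (x_{n+1}, y_{n+1}) = (x₁x_n + 112y₁y_n, x₁y_n + y₁x_n) repeatedly.
  From (x_1, y_1) = (127, 12): x_2 = 127·127 + 112·12·12 = 32257; y_2 = 127·12 + 12·127 = 3048.
  From (x_2, y_2) = (32257, 3048): x_3 = 127·32257 + 112·12·3048 = 8193151; y_3 = 127·3048 + 12·32257 = 774180.
  From (x_3, y_3) = (8193151, 774180): x_4 = 127·8193151 + 112·12·774180 = 2081028097; y_4 = 127·774180 + 12·8193151 = 196638672.
Step 3: Verify x_4² - 112·y_4² = 4330677940503441409 - 4330677940503441408 = 1 (should be 1). ✓

(x_1, y_1) = (127, 12); (x_4, y_4) = (2081028097, 196638672).
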